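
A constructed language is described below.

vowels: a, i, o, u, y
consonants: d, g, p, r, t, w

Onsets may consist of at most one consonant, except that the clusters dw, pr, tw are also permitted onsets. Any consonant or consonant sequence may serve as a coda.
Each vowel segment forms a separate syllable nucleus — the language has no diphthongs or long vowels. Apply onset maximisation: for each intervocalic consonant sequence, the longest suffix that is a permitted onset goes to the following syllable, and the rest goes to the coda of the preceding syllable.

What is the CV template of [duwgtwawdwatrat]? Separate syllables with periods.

Vowels present: u, a, a, a; each is a nucleus, giving 4 syllables.
V1 /u/ – V2 /a/: /wgtw/ — longest licit onset from the right is /tw/, leaving /wg/ as coda.
V2 /a/ – V3 /a/: cluster /wdw/ — the longest permitted-onset suffix is /dw/; onset = /dw/, preceding coda = /w/.
V3 /a/ – V4 /a/: /tr/ splits as /t/ + /r/ (/r/ is the longest suffix that is a licit onset).
Putting it together: duwg.twaw.dwat.rat.
Mapping each syllable to C/V: /duwg/ → CVCC, /twaw/ → CCVC, /dwat/ → CCVC, /rat/ → CVC.

CVCC.CCVC.CCVC.CVC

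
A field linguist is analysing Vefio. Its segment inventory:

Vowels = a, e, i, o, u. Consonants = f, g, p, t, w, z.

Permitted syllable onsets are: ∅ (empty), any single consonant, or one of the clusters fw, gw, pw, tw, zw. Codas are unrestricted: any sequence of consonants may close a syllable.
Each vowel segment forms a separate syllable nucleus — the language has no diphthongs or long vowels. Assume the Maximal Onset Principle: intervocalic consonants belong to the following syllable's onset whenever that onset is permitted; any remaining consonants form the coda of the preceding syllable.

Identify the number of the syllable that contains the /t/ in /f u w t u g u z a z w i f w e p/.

2

Vowels present: u, u, u, a, i, e; each is a nucleus, giving 6 syllables.
V1 /u/ – V2 /u/: /wt/ splits as /w/ + /t/ (/t/ is the longest suffix that is a licit onset).
V2 /u/ – V3 /u/: /g/ → onset of the next syllable (single consonants are always licit onsets).
V3 /u/ – V4 /a/: just /z/ — single C goes to the following onset.
V4 /a/ – V5 /i/: /zw/ — entire cluster is a permitted onset → onset /zw/, coda ∅.
V5 /i/ – V6 /e/: /fw/ — entire cluster is a permitted onset → onset /fw/, coda ∅.
So the parse is fuw.tu.gu.za.zwi.fwep.
The /t/ is in the onset of syllable 2 (/tu/).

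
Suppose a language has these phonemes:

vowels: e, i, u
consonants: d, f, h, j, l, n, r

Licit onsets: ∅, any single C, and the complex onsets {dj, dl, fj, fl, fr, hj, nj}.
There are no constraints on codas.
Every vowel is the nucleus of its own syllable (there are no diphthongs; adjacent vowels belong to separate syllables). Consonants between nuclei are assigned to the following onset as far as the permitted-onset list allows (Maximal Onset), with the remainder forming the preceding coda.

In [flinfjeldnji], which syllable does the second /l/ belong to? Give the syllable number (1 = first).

Nuclei (vowels): i, e, i → 3 syllables.
V1 /i/ – V2 /e/: /nfj/ — longest licit onset from the right is /fj/, leaving /n/ as coda.
V2 /e/ – V3 /i/: /ldnj/; trying suffixes from longest down, /nj/ is the first permitted one, so coda /ld/ | onset /nj/.
Result: flin.fjeld.nji.
The second /l/ is in the coda of syllable 2 (/fjeld/).

2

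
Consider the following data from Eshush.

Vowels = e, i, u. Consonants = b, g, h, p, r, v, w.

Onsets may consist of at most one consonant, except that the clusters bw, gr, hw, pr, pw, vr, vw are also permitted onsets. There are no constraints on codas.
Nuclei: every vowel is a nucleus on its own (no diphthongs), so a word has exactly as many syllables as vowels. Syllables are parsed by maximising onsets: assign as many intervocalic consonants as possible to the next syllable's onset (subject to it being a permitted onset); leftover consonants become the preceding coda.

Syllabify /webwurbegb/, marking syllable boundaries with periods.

Nuclei (vowels): e, u, e → 3 syllables.
Between /e/ (V1) and /u/ (V2): /bw/ is a licit onset in full, so it all attaches to the next syllable.
Between /u/ (V2) and /e/ (V3): /rb/; trying suffixes from longest down, /b/ is the first permitted one, so coda /r/ | onset /b/.

we.bwur.begb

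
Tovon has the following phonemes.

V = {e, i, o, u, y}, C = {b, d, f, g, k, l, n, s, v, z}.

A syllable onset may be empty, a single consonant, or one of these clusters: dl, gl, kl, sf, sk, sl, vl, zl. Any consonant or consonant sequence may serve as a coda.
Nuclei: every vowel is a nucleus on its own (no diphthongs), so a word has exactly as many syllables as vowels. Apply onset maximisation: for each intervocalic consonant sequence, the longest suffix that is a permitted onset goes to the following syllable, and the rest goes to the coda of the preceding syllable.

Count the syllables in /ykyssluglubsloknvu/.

The vowels are y, y, u, u, o, u — 6 nuclei, so 6 syllables.

6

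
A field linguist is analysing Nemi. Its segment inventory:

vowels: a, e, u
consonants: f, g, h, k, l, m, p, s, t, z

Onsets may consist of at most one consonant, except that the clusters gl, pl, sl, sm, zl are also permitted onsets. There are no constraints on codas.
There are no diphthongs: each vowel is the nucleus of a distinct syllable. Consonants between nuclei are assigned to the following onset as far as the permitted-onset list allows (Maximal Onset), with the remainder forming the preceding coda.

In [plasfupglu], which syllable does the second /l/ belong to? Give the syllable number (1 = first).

The vowels are a, u, u — 3 nuclei, so 3 syllables.
/a…u/ gap (V1→V2): /sf/; trying suffixes from longest down, /f/ is the first permitted one, so coda /s/ | onset /f/.
/u…u/ gap (V2→V3): /pgl/ — longest licit onset from the right is /gl/, leaving /p/ as coda.
Syllabification: plas.fup.glu.
The second /l/ is in the onset of syllable 3 (/glu/).

3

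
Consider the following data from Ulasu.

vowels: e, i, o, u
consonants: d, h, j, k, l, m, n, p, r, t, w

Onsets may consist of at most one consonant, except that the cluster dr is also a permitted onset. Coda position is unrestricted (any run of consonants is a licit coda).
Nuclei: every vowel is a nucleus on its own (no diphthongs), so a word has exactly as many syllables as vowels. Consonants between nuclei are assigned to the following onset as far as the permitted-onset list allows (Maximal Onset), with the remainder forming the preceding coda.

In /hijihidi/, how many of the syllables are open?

4

The vowels are i, i, i, i — 4 nuclei, so 4 syllables.
σ1/σ2 boundary: just /j/ — single C goes to the following onset.
σ2/σ3 boundary: /h/ → onset of the next syllable (single consonants are always licit onsets).
σ3/σ4 boundary: just /d/ — single C goes to the following onset.
Syllabification: hi.ji.hi.di.
Classifying each syllable: /hi/ (open), /ji/ (open), /hi/ (open), /di/ (open).
Open syllables: 4.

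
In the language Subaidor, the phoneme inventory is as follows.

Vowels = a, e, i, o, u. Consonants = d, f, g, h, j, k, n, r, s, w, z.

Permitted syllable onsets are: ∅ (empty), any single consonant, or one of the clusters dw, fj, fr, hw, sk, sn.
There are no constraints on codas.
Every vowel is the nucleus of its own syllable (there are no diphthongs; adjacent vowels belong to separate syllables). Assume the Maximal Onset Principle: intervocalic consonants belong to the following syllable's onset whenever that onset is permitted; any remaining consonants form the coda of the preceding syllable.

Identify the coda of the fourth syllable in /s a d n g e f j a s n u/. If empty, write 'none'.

none

Vowels present: a, e, a, u; each is a nucleus, giving 4 syllables.
/a…e/ gap (V1→V2): /dng/ — longest licit onset from the right is /g/, leaving /dn/ as coda.
/e…a/ gap (V2→V3): /fj/ — entire cluster is a permitted onset → onset /fj/, coda ∅.
/a…u/ gap (V3→V4): cluster /sn/ — /sn/ is itself a permitted onset, so the whole cluster goes right; preceding coda = ∅.
So the parse is sadn.ge.fja.snu.
Syllable 4 is /snu/: onset /sn/, nucleus /u/, coda ∅.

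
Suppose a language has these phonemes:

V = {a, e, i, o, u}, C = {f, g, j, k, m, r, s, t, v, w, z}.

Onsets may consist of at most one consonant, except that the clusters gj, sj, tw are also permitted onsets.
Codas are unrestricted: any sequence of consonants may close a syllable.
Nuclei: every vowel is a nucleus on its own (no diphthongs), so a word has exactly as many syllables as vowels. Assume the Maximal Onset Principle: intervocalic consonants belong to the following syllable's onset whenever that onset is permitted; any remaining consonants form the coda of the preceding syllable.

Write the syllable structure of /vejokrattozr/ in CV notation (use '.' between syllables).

Vowels present: e, o, a, o; each is a nucleus, giving 4 syllables.
σ1/σ2 boundary: just /j/ — single C goes to the following onset.
σ2/σ3 boundary: cluster /kr/ — the longest permitted-onset suffix is /r/; onset = /r/, preceding coda = /k/.
σ3/σ4 boundary: /tt/; trying suffixes from longest down, /t/ is the first permitted one, so coda /t/ | onset /t/.
Putting it together: ve.jok.rat.tozr.
Mapping each syllable to C/V: /ve/ → CV, /jok/ → CVC, /rat/ → CVC, /tozr/ → CVCC.

CV.CVC.CVC.CVCC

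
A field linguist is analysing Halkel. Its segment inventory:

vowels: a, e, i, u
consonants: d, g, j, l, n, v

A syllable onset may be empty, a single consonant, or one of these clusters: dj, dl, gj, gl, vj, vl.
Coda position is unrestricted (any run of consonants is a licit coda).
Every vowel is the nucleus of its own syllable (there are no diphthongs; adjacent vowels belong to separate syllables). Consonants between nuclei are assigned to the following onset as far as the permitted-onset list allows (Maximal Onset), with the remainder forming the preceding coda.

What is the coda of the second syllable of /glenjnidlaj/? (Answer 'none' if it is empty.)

none

Nuclei (vowels): e, i, a → 3 syllables.
Between /e/ (V1) and /i/ (V2): /njn/ splits as /nj/ + /n/ (/n/ is the longest suffix that is a licit onset).
Between /i/ (V2) and /a/ (V3): /dl/ is a licit onset in full, so it all attaches to the next syllable.
So the parse is glenj.ni.dlaj.
Syllable 2 is /ni/: onset /n/, nucleus /i/, coda ∅.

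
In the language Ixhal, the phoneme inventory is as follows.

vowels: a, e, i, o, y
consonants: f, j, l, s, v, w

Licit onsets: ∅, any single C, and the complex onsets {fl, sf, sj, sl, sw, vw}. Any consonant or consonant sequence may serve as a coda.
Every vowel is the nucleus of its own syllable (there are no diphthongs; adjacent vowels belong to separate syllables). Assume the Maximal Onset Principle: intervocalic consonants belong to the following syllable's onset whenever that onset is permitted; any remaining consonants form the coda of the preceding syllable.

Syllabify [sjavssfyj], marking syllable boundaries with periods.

sjavs.sfyj

The vowels are a, y — 2 nuclei, so 2 syllables.
V1 /a/ – V2 /y/: /vssf/; trying suffixes from longest down, /sf/ is the first permitted one, so coda /vs/ | onset /sf/.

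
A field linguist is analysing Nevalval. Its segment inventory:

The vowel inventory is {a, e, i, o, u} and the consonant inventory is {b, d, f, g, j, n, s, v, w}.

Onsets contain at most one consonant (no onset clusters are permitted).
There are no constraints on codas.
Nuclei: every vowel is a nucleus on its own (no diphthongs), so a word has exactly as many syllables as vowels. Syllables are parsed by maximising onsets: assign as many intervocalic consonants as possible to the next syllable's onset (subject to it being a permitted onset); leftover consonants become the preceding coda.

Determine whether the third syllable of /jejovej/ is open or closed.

closed

Nuclei (vowels): e, o, e → 3 syllables.
Between /e/ (V1) and /o/ (V2): just /j/ — single C goes to the following onset.
Between /o/ (V2) and /e/ (V3): /v/ is a single consonant, so it becomes the next onset.
Syllabification: je.jo.vej.
Syllable 3 is /vej/ with coda /j/, so it is closed.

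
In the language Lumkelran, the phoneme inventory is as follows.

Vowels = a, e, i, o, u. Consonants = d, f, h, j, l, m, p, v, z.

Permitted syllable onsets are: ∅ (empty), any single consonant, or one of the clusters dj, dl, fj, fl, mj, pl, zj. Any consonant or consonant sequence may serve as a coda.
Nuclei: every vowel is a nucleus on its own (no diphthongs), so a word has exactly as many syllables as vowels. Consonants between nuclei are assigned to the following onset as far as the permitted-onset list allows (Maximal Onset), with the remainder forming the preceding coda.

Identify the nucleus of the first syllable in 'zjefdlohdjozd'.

Nuclei (vowels): e, o, o → 3 syllables.
The first nucleus (vowel 1 from the left) is /e/.

e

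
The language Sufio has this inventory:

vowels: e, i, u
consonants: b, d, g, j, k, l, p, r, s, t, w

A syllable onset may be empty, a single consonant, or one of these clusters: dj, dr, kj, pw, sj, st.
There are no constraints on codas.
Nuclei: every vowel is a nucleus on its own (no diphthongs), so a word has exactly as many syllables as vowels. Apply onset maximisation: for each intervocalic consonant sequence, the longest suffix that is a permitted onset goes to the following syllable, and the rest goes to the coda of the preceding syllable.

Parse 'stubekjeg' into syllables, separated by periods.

The vowels are u, e, e — 3 nuclei, so 3 syllables.
/u…e/ gap (V1→V2): just /b/ — single C goes to the following onset.
/e…e/ gap (V2→V3): cluster /kj/ — /kj/ is itself a permitted onset, so the whole cluster goes right; preceding coda = ∅.

stu.be.kjeg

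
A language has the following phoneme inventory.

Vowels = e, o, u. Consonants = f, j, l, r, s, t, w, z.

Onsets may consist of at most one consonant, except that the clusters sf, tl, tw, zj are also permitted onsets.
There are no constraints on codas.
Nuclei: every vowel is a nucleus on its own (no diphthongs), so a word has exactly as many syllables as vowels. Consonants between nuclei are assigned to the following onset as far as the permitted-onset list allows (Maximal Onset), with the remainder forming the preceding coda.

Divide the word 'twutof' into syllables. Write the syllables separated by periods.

The vowels are u, o — 2 nuclei, so 2 syllables.
/u…o/ gap (V1→V2): /t/ → onset of the next syllable (single consonants are always licit onsets).

twu.tof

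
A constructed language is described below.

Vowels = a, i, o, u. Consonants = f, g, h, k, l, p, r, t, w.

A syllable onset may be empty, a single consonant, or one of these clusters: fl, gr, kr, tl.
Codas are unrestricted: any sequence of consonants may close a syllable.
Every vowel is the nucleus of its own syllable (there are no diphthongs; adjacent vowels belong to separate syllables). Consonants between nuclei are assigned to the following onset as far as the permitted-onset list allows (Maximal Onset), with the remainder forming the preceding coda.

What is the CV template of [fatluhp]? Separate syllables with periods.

Vowels present: a, u; each is a nucleus, giving 2 syllables.
σ1/σ2 boundary: cluster /tl/ — /tl/ is itself a permitted onset, so the whole cluster goes right; preceding coda = ∅.
Syllabification: fa.tluhp.
Mapping each syllable to C/V: /fa/ → CV, /tluhp/ → CCVCC.

CV.CCVCC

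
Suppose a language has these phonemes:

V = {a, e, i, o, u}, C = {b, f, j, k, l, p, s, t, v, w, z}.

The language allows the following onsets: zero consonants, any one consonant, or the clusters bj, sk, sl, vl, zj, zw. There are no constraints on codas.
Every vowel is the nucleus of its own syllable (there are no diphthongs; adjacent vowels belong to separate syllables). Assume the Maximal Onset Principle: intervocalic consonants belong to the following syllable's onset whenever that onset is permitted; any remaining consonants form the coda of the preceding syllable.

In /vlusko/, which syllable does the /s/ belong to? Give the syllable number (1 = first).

2

The vowels are u, o — 2 nuclei, so 2 syllables.
σ1/σ2 boundary: cluster /sk/ — /sk/ is itself a permitted onset, so the whole cluster goes right; preceding coda = ∅.
Putting it together: vlu.sko.
The /s/ is in the onset of syllable 2 (/sko/).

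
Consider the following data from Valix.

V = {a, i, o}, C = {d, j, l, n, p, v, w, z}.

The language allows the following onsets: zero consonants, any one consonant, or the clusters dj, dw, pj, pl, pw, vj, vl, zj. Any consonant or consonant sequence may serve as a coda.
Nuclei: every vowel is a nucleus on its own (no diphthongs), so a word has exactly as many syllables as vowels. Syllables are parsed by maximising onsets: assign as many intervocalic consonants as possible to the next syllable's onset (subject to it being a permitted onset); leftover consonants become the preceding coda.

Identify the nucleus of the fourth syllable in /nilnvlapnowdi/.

i

Nuclei (vowels): i, a, o, i → 4 syllables.
The fourth nucleus (vowel 4 from the left) is /i/.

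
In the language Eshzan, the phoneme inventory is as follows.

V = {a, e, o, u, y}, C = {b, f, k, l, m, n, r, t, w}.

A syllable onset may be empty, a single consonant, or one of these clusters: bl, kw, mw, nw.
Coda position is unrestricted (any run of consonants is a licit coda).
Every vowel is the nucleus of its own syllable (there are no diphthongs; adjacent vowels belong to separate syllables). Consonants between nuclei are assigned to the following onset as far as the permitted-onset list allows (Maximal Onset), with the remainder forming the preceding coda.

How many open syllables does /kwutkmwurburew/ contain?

The vowels are u, u, u, e — 4 nuclei, so 4 syllables.
Between /u/ (V1) and /u/ (V2): /tkmw/ splits as /tk/ + /mw/ (/mw/ is the longest suffix that is a licit onset).
Between /u/ (V2) and /u/ (V3): /rb/ splits as /r/ + /b/ (/b/ is the longest suffix that is a licit onset).
Between /u/ (V3) and /e/ (V4): just /r/ — single C goes to the following onset.
Result: kwutk.mwur.bu.rew.
Classifying each syllable: /kwutk/ (closed), /mwur/ (closed), /bu/ (open), /rew/ (closed).
Open syllables: 1.

1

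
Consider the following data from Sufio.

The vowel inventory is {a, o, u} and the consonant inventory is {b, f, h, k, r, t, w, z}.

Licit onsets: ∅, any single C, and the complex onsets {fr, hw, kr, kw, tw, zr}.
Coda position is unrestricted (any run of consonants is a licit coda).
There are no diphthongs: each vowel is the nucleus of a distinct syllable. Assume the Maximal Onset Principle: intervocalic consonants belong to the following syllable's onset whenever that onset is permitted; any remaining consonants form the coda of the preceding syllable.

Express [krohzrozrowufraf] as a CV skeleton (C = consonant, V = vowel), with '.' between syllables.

CCVC.CCV.CCV.CV.CCVC

Vowels present: o, o, o, u, a; each is a nucleus, giving 5 syllables.
V1 /o/ – V2 /o/: cluster /hzr/ — the longest permitted-onset suffix is /zr/; onset = /zr/, preceding coda = /h/.
V2 /o/ – V3 /o/: cluster /zr/ — /zr/ is itself a permitted onset, so the whole cluster goes right; preceding coda = ∅.
V3 /o/ – V4 /u/: just /w/ — single C goes to the following onset.
V4 /u/ – V5 /a/: /fr/ — entire cluster is a permitted onset → onset /fr/, coda ∅.
So the parse is kroh.zro.zro.wu.fraf.
Mapping each syllable to C/V: /kroh/ → CCVC, /zro/ → CCV, /zro/ → CCV, /wu/ → CV, /fraf/ → CCVC.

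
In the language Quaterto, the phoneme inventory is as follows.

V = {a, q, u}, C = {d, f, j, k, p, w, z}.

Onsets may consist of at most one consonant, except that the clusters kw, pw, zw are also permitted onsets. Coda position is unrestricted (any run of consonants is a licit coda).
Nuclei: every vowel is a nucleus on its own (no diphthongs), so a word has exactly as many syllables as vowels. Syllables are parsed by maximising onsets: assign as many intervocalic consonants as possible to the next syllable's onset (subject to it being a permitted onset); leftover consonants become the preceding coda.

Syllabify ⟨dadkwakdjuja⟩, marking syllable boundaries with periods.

dad.kwakd.ju.ja

Nuclei (vowels): a, a, u, a → 4 syllables.
/a…a/ gap (V1→V2): cluster /dkw/ — the longest permitted-onset suffix is /kw/; onset = /kw/, preceding coda = /d/.
/a…u/ gap (V2→V3): cluster /kdj/ — the longest permitted-onset suffix is /j/; onset = /j/, preceding coda = /kd/.
/u…a/ gap (V3→V4): /j/ is a single consonant, so it becomes the next onset.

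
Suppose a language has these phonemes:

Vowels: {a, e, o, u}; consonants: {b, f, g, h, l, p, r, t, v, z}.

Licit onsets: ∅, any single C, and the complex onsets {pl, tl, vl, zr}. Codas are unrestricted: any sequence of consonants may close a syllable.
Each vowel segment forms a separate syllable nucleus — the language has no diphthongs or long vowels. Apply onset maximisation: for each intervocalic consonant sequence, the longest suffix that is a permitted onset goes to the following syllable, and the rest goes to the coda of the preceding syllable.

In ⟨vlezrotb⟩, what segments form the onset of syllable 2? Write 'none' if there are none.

zr

The vowels are e, o — 2 nuclei, so 2 syllables.
Between /e/ (V1) and /o/ (V2): cluster /zr/ — /zr/ is itself a permitted onset, so the whole cluster goes right; preceding coda = ∅.
Result: vle.zrotb.
Syllable 2 is /zrotb/: onset /zr/, nucleus /o/, coda /tb/.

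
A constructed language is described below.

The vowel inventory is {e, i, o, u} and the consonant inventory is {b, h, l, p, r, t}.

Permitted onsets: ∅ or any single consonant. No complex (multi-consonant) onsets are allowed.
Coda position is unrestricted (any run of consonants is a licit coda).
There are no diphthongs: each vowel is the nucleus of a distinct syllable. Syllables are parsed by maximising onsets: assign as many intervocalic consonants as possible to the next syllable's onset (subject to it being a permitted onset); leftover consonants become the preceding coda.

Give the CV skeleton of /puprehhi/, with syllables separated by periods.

The vowels are u, e, i — 3 nuclei, so 3 syllables.
/u…e/ gap (V1→V2): /pr/ — longest licit onset from the right is /r/, leaving /p/ as coda.
/e…i/ gap (V2→V3): cluster /hh/ — the longest permitted-onset suffix is /h/; onset = /h/, preceding coda = /h/.
Putting it together: pup.reh.hi.
Mapping each syllable to C/V: /pup/ → CVC, /reh/ → CVC, /hi/ → CV.

CVC.CVC.CV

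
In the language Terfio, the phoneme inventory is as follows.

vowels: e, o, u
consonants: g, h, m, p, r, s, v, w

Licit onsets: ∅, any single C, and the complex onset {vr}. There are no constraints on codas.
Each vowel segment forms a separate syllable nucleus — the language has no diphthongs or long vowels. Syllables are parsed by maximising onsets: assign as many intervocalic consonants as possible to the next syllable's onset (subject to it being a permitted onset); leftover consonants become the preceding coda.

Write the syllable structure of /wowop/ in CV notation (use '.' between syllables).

The vowels are o, o — 2 nuclei, so 2 syllables.
Between /o/ (V1) and /o/ (V2): just /w/ — single C goes to the following onset.
So the parse is wo.wop.
Mapping each syllable to C/V: /wo/ → CV, /wop/ → CVC.

CV.CVC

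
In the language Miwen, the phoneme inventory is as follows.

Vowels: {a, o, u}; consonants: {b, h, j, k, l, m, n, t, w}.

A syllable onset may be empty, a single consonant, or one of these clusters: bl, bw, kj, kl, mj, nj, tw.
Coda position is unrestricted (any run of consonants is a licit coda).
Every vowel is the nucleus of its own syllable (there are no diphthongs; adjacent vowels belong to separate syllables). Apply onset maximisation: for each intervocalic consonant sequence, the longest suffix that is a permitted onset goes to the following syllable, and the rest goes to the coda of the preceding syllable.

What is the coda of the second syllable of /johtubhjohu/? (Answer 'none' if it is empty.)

Nuclei (vowels): o, u, o, u → 4 syllables.
σ1/σ2 boundary: /ht/; trying suffixes from longest down, /t/ is the first permitted one, so coda /h/ | onset /t/.
σ2/σ3 boundary: /bhj/ splits as /bh/ + /j/ (/j/ is the longest suffix that is a licit onset).
σ3/σ4 boundary: /h/ → onset of the next syllable (single consonants are always licit onsets).
So the parse is joh.tubh.jo.hu.
Syllable 2 is /tubh/: onset /t/, nucleus /u/, coda /bh/.

bh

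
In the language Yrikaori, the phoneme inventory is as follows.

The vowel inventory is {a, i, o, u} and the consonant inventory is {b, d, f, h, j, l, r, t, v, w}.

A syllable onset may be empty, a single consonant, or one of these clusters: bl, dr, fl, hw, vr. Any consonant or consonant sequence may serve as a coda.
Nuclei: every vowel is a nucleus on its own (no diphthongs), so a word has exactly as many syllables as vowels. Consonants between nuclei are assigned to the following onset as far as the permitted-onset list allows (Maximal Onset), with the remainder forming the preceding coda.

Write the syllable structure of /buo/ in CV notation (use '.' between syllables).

The vowels are u, o — 2 nuclei, so 2 syllables.
/u…o/ gap (V1→V2): hiatus — the boundary sits between the two vowels.
Syllabification: bu.o.
Mapping each syllable to C/V: /bu/ → CV, /o/ → V.

CV.V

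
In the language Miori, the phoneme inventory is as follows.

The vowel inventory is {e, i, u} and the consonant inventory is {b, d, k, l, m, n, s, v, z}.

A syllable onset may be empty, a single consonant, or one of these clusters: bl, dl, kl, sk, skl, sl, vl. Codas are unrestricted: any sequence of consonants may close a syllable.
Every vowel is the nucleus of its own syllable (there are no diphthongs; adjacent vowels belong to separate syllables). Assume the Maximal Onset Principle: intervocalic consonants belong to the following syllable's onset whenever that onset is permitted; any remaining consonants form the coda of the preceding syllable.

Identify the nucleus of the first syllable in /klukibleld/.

The vowels are u, i, e — 3 nuclei, so 3 syllables.
The first nucleus (vowel 1 from the left) is /u/.

u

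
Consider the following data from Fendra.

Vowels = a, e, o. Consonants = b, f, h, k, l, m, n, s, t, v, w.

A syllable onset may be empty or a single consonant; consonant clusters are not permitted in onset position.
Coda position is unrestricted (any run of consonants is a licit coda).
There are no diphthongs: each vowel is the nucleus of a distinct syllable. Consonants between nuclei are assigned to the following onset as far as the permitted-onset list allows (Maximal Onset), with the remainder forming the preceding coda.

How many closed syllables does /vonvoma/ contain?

Vowels present: o, o, a; each is a nucleus, giving 3 syllables.
σ1/σ2 boundary: /nv/ splits as /n/ + /v/ (/v/ is the longest suffix that is a licit onset).
σ2/σ3 boundary: /m/ is a single consonant, so it becomes the next onset.
So the parse is von.vo.ma.
Classifying each syllable: /von/ (closed), /vo/ (open), /ma/ (open).
Closed syllables: 1.

1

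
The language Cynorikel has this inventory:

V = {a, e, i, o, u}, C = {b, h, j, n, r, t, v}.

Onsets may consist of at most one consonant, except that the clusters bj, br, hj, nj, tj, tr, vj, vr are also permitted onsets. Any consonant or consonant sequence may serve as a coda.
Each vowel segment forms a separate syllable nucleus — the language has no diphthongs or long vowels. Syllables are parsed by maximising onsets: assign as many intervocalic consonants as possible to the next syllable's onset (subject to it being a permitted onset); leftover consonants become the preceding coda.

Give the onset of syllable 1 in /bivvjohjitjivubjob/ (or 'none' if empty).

b

The vowels are i, o, i, i, u, o — 6 nuclei, so 6 syllables.
V1 /i/ – V2 /o/: cluster /vvj/ — the longest permitted-onset suffix is /vj/; onset = /vj/, preceding coda = /v/.
V2 /o/ – V3 /i/: /hj/ is a licit onset in full, so it all attaches to the next syllable.
V3 /i/ – V4 /i/: cluster /tj/ — /tj/ is itself a permitted onset, so the whole cluster goes right; preceding coda = ∅.
V4 /i/ – V5 /u/: just /v/ — single C goes to the following onset.
V5 /u/ – V6 /o/: /bj/ is a licit onset in full, so it all attaches to the next syllable.
Syllabification: biv.vjo.hji.tji.vu.bjob.
Syllable 1 is /biv/: onset /b/, nucleus /i/, coda /v/.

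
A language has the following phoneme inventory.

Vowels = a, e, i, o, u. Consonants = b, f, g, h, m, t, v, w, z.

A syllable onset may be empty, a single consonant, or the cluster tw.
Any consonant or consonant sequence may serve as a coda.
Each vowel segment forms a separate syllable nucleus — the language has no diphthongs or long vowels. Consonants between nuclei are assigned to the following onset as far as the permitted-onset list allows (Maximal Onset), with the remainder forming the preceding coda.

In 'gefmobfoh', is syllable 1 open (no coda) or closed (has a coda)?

closed

Vowels present: e, o, o; each is a nucleus, giving 3 syllables.
σ1/σ2 boundary: cluster /fm/ — the longest permitted-onset suffix is /m/; onset = /m/, preceding coda = /f/.
σ2/σ3 boundary: /bf/ splits as /b/ + /f/ (/f/ is the longest suffix that is a licit onset).
Putting it together: gef.mob.foh.
Syllable 1 is /gef/ with coda /f/, so it is closed.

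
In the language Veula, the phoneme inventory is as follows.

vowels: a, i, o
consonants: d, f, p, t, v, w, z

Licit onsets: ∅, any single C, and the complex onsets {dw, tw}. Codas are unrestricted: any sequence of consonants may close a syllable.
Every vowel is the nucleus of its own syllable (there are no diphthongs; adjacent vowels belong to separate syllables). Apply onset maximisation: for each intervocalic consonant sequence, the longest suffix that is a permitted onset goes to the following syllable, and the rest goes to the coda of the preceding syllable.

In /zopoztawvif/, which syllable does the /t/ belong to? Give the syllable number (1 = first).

Nuclei (vowels): o, o, a, i → 4 syllables.
Between /o/ (V1) and /o/ (V2): /p/ is a single consonant, so it becomes the next onset.
Between /o/ (V2) and /a/ (V3): /zt/ — longest licit onset from the right is /t/, leaving /z/ as coda.
Between /a/ (V3) and /i/ (V4): /wv/; trying suffixes from longest down, /v/ is the first permitted one, so coda /w/ | onset /v/.
Syllabification: zo.poz.taw.vif.
The /t/ is in the onset of syllable 3 (/taw/).

3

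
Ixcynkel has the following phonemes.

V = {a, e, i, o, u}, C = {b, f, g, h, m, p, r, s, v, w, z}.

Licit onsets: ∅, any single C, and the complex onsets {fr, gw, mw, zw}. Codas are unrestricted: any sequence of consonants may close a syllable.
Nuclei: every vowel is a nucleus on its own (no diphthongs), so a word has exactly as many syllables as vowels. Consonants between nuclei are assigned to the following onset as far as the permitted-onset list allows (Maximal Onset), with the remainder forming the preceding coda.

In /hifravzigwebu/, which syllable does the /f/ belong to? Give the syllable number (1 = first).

2

The vowels are i, a, i, e, u — 5 nuclei, so 5 syllables.
/i…a/ gap (V1→V2): /fr/ is a licit onset in full, so it all attaches to the next syllable.
/a…i/ gap (V2→V3): /vz/ splits as /v/ + /z/ (/z/ is the longest suffix that is a licit onset).
/i…e/ gap (V3→V4): /gw/ — entire cluster is a permitted onset → onset /gw/, coda ∅.
/e…u/ gap (V4→V5): /b/ → onset of the next syllable (single consonants are always licit onsets).
Syllabification: hi.frav.zi.gwe.bu.
The /f/ is in the onset of syllable 2 (/frav/).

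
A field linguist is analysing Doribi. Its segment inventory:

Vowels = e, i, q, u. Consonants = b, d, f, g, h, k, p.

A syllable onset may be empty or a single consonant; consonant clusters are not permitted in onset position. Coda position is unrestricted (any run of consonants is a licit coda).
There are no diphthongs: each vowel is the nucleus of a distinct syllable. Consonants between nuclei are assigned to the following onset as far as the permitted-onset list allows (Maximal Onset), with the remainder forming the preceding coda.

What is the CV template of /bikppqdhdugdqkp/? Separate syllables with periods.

CVCC.CVCC.CVC.CVCC

Nuclei (vowels): i, q, u, q → 4 syllables.
σ1/σ2 boundary: /kpp/; trying suffixes from longest down, /p/ is the first permitted one, so coda /kp/ | onset /p/.
σ2/σ3 boundary: /dhd/ — longest licit onset from the right is /d/, leaving /dh/ as coda.
σ3/σ4 boundary: /gd/ — longest licit onset from the right is /d/, leaving /g/ as coda.
Putting it together: bikp.pqdh.dug.dqkp.
Mapping each syllable to C/V: /bikp/ → CVCC, /pqdh/ → CVCC, /dug/ → CVC, /dqkp/ → CVCC.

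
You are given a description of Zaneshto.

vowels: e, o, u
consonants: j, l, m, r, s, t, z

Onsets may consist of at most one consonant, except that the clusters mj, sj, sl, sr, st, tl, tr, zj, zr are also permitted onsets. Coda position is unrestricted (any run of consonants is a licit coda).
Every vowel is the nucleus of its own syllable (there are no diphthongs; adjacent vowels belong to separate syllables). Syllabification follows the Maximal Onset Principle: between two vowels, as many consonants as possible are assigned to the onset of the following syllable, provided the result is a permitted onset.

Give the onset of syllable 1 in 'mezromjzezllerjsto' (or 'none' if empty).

The vowels are e, o, e, e, o — 5 nuclei, so 5 syllables.
Between /e/ (V1) and /o/ (V2): /zr/ — entire cluster is a permitted onset → onset /zr/, coda ∅.
Between /o/ (V2) and /e/ (V3): /mjz/ splits as /mj/ + /z/ (/z/ is the longest suffix that is a licit onset).
Between /e/ (V3) and /e/ (V4): /zll/ splits as /zl/ + /l/ (/l/ is the longest suffix that is a licit onset).
Between /e/ (V4) and /o/ (V5): /rjst/; trying suffixes from longest down, /st/ is the first permitted one, so coda /rj/ | onset /st/.
Syllabification: me.zromj.zezl.lerj.sto.
Syllable 1 is /me/: onset /m/, nucleus /e/, coda ∅.

m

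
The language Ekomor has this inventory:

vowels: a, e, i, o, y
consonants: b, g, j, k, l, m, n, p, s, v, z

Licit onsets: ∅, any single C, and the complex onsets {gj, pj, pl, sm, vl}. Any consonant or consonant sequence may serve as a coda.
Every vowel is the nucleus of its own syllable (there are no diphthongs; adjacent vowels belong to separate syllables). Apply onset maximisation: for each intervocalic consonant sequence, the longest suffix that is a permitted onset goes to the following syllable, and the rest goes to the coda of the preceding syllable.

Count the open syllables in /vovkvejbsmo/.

Vowels present: o, e, o; each is a nucleus, giving 3 syllables.
V1 /o/ – V2 /e/: /vkv/ — longest licit onset from the right is /v/, leaving /vk/ as coda.
V2 /e/ – V3 /o/: cluster /jbsm/ — the longest permitted-onset suffix is /sm/; onset = /sm/, preceding coda = /jb/.
Result: vovk.vejb.smo.
Classifying each syllable: /vovk/ (closed), /vejb/ (closed), /smo/ (open).
Open syllables: 1.

1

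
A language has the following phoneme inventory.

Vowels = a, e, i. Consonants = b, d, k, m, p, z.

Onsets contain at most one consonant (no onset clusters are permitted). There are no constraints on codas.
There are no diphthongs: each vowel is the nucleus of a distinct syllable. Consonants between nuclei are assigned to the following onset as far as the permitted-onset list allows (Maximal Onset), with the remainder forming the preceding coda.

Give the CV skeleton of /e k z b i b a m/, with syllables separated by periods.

VCC.CV.CVC

Vowels present: e, i, a; each is a nucleus, giving 3 syllables.
σ1/σ2 boundary: /kzb/ splits as /kz/ + /b/ (/b/ is the longest suffix that is a licit onset).
σ2/σ3 boundary: just /b/ — single C goes to the following onset.
Putting it together: ekz.bi.bam.
Mapping each syllable to C/V: /ekz/ → VCC, /bi/ → CV, /bam/ → CVC.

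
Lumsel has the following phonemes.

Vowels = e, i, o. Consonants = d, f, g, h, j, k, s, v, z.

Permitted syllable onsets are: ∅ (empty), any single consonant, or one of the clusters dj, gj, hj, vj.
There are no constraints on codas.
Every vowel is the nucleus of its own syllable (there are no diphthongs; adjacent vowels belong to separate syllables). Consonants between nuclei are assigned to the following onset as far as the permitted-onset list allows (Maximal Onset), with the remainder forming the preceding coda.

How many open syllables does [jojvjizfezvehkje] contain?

Nuclei (vowels): o, i, e, e, e → 5 syllables.
V1 /o/ – V2 /i/: /jvj/ — longest licit onset from the right is /vj/, leaving /j/ as coda.
V2 /i/ – V3 /e/: /zf/ splits as /z/ + /f/ (/f/ is the longest suffix that is a licit onset).
V3 /e/ – V4 /e/: /zv/; trying suffixes from longest down, /v/ is the first permitted one, so coda /z/ | onset /v/.
V4 /e/ – V5 /e/: cluster /hkj/ — the longest permitted-onset suffix is /j/; onset = /j/, preceding coda = /hk/.
So the parse is joj.vjiz.fez.vehk.je.
Classifying each syllable: /joj/ (closed), /vjiz/ (closed), /fez/ (closed), /vehk/ (closed), /je/ (open).
Open syllables: 1.

1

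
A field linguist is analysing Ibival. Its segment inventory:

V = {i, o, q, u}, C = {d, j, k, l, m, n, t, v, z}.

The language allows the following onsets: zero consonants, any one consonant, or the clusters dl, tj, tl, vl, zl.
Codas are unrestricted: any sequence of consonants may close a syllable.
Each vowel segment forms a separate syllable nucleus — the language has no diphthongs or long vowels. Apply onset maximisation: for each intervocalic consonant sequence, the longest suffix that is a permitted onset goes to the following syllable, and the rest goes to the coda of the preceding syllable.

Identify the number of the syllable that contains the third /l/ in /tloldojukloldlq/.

4

Nuclei (vowels): o, o, u, o, q → 5 syllables.
/o…o/ gap (V1→V2): /ld/ — longest licit onset from the right is /d/, leaving /l/ as coda.
/o…u/ gap (V2→V3): /j/ is a single consonant, so it becomes the next onset.
/u…o/ gap (V3→V4): /kl/ splits as /k/ + /l/ (/l/ is the longest suffix that is a licit onset).
/o…q/ gap (V4→V5): /ldl/ — longest licit onset from the right is /dl/, leaving /l/ as coda.
Result: tlol.do.juk.lol.dlq.
The third /l/ is in the onset of syllable 4 (/lol/).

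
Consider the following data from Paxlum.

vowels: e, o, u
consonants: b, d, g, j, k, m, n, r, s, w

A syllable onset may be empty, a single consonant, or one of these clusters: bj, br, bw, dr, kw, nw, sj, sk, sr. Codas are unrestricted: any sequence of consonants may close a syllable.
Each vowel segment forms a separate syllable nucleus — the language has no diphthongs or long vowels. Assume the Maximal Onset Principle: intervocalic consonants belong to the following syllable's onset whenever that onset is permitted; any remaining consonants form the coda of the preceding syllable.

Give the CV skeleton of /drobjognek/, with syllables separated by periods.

The vowels are o, o, e — 3 nuclei, so 3 syllables.
/o…o/ gap (V1→V2): cluster /bj/ — /bj/ is itself a permitted onset, so the whole cluster goes right; preceding coda = ∅.
/o…e/ gap (V2→V3): /gn/ — longest licit onset from the right is /n/, leaving /g/ as coda.
Syllabification: dro.bjog.nek.
Mapping each syllable to C/V: /dro/ → CCV, /bjog/ → CCVC, /nek/ → CVC.

CCV.CCVC.CVC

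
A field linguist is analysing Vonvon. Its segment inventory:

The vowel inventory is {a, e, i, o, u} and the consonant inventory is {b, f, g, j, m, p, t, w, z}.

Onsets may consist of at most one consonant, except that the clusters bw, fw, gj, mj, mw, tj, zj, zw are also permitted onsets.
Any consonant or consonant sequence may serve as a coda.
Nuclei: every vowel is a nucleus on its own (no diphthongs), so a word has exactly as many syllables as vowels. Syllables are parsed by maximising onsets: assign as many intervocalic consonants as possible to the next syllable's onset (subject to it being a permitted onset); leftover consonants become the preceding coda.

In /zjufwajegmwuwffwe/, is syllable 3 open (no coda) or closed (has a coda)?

closed

The vowels are u, a, e, u, e — 5 nuclei, so 5 syllables.
σ1/σ2 boundary: /fw/ — entire cluster is a permitted onset → onset /fw/, coda ∅.
σ2/σ3 boundary: /j/ is a single consonant, so it becomes the next onset.
σ3/σ4 boundary: /gmw/ — longest licit onset from the right is /mw/, leaving /g/ as coda.
σ4/σ5 boundary: /wffw/; trying suffixes from longest down, /fw/ is the first permitted one, so coda /wf/ | onset /fw/.
Result: zju.fwa.jeg.mwuwf.fwe.
Syllable 3 is /jeg/ with coda /g/, so it is closed.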